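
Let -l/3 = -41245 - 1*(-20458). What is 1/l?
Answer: 1/62361 ≈ 1.6036e-5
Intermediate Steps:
l = 62361 (l = -3*(-41245 - 1*(-20458)) = -3*(-41245 + 20458) = -3*(-20787) = 62361)
1/l = 1/62361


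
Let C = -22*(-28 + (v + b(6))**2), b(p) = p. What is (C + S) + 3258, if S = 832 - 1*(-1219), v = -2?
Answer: 5573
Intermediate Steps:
S = 2051 (S = 832 + 1219 = 2051)
C = 264 (C = -22*(-28 + (-2 + 6)**2) = -22*(-28 + 4**2) = -22*(-28 + 16) = -22*(-12) = 264)
(C + S) + 3258 = (264 + 2051) + 3258 = 2315 + 3258 = 5573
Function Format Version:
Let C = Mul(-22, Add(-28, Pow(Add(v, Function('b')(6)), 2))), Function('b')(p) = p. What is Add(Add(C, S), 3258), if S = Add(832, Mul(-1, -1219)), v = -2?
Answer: 5573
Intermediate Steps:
S = 2051 (S = Add(832, 1219) = 2051)
C = 264 (C = Mul(-22, Add(-28, Pow(Add(-2, 6), 2))) = Mul(-22, Add(-28, Pow(4, 2))) = Mul(-22, Add(-28, 16)) = Mul(-22, -12) = 264)
Add(Add(C, S), 3258) = Add(Add(264, 2051), 3258) = Add(2315, 3258) = 5573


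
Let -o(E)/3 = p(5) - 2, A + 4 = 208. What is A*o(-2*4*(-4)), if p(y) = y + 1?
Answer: -2448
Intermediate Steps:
A = 204 (A = -4 + 208 = 204)
p(y) = 1 + y
o(E) = -12 (o(E) = -3*((1 + 5) - 2) = -3*(6 - 2) = -3*4 = -12)
A*o(-2*4*(-4)) = 204*(-12) = -2448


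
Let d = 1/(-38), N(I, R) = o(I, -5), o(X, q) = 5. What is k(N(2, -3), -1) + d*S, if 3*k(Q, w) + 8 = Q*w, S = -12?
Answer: -229/57 ≈ -4.0175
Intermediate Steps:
N(I, R) = 5
d = -1/38 ≈ -0.026316
k(Q, w) = -8/3 + Q*w/3 (k(Q, w) = -8/3 + (Q*w)/3 = -8/3 + Q*w/3)
k(N(2, -3), -1) + d*S = (-8/3 + (1/3)*5*(-1)) - 1/38*(-12) = (-8/3 - 5/3) + 6/19 = -13/3 + 6/19 = -229/57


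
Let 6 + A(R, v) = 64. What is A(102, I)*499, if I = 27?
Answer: 28942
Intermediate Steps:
A(R, v) = 58 (A(R, v) = -6 + 64 = 58)
A(102, I)*499 = 58*499 = 28942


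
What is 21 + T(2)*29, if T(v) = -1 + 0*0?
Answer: -8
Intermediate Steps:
T(v) = -1 (T(v) = -1 + 0 = -1)
21 + T(2)*29 = 21 - 1*29 = 21 - 29 = -8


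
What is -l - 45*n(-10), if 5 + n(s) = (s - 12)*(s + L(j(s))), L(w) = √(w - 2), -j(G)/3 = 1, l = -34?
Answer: -9641 + 990*I*√5 ≈ -9641.0 + 2213.7*I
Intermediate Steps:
j(G) = -3 (j(G) = -3*1 = -3)
L(w) = √(-2 + w)
n(s) = -5 + (-12 + s)*(s + I*√5) (n(s) = -5 + (s - 12)*(s + √(-2 - 3)) = -5 + (-12 + s)*(s + √(-5)) = -5 + (-12 + s)*(s + I*√5))
-l - 45*n(-10) = -1*(-34) - 45*(-5 + (-10)² - 12*(-10) - 12*I*√5 + I*(-10)*√5) = 34 - 45*(-5 + 100 + 120 - 12*I*√5 - 10*I*√5) = 34 - 45*(215 - 22*I*√5) = 34 + (-9675 + 990*I*√5) = -9641 + 990*I*√5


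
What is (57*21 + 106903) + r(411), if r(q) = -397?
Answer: 107703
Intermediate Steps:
(57*21 + 106903) + r(411) = (57*21 + 106903) - 397 = (1197 + 106903) - 397 = 108100 - 397 = 107703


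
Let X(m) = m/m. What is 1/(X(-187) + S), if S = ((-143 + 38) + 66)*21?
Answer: -1/818 ≈ -0.0012225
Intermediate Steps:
X(m) = 1
S = -819 (S = (-105 + 66)*21 = -39*21 = -819)
1/(X(-187) + S) = 1/(1 - 819) = 1/(-818) = -1/818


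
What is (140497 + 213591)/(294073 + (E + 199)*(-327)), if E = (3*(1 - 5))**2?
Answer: 44261/22739 ≈ 1.9465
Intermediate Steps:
E = 144 (E = (3*(-4))**2 = (-12)**2 = 144)
(140497 + 213591)/(294073 + (E + 199)*(-327)) = (140497 + 213591)/(294073 + (144 + 199)*(-327)) = 354088/(294073 + 343*(-327)) = 354088/(294073 - 112161) = 354088/181912 = 354088*(1/181912) = 44261/22739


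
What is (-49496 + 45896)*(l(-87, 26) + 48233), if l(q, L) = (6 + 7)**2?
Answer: -174247200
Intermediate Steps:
l(q, L) = 169 (l(q, L) = 13**2 = 169)
(-49496 + 45896)*(l(-87, 26) + 48233) = (-49496 + 45896)*(169 + 48233) = -3600*48402 = -174247200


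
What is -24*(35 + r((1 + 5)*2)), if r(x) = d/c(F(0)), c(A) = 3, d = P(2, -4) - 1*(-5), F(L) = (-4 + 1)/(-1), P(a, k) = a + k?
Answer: -864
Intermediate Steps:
F(L) = 3 (F(L) = -3*(-1) = 3)
d = 3 (d = (2 - 4) - 1*(-5) = -2 + 5 = 3)
r(x) = 1 (r(x) = 3/3 = 3*(⅓) = 1)
-24*(35 + r((1 + 5)*2)) = -24*(35 + 1) = -24*36 = -864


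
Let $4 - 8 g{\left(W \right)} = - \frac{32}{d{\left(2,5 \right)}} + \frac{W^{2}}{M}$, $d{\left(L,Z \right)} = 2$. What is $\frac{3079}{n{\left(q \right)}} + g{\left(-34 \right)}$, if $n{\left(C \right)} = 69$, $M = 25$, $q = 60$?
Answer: $\frac{71317}{1725} \approx 41.343$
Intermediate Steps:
$g{\left(W \right)} = \frac{5}{2} - \frac{W^{2}}{200}$ ($g{\left(W \right)} = \frac{1}{2} - \frac{- \frac{32}{2} + \frac{W^{2}}{25}}{8} = \frac{1}{2} - \frac{\left(-32\right) \frac{1}{2} + W^{2} \cdot \frac{1}{25}}{8} = \frac{1}{2} - \frac{-16 + \frac{W^{2}}{25}}{8} = \frac{1}{2} - \left(-2 + \frac{W^{2}}{200}\right) = \frac{5}{2} - \frac{W^{2}}{200}$)
$\frac{3079}{n{\left(q \right)}} + g{\left(-34 \right)} = \frac{3079}{69} + \left(\frac{5}{2} - \frac{\left(-34\right)^{2}}{200}\right) = 3079 \cdot \frac{1}{69} + \left(\frac{5}{2} - \frac{289}{50}\right) = \frac{3079}{69} + \left(\frac{5}{2} - \frac{289}{50}\right) = \frac{3079}{69} - \frac{82}{25} = \frac{71317}{1725}$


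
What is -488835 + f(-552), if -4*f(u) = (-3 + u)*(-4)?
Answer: -489390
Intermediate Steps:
f(u) = -3 + u (f(u) = -(-3 + u)*(-4)/4 = -(12 - 4*u)/4 = -3 + u)
-488835 + f(-552) = -488835 + (-3 - 552) = -488835 - 555 = -489390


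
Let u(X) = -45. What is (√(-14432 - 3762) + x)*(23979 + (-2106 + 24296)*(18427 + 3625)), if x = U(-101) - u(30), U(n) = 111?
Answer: 76339826004 + 489357859*I*√18194 ≈ 7.634e+10 + 6.6007e+10*I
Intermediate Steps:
x = 156 (x = 111 - 1*(-45) = 111 + 45 = 156)
(√(-14432 - 3762) + x)*(23979 + (-2106 + 24296)*(18427 + 3625)) = (√(-14432 - 3762) + 156)*(23979 + (-2106 + 24296)*(18427 + 3625)) = (√(-18194) + 156)*(23979 + 22190*22052) = (I*√18194 + 156)*(23979 + 489333880) = (156 + I*√18194)*489357859 = 76339826004 + 489357859*I*√18194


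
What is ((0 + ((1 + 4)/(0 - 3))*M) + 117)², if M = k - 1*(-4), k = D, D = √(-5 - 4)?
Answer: 109336/9 - 3310*I/3 ≈ 12148.0 - 1103.3*I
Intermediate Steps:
D = 3*I (D = √(-9) = 3*I ≈ 3.0*I)
k = 3*I ≈ 3.0*I
M = 4 + 3*I (M = 3*I - 1*(-4) = 3*I + 4 = 4 + 3*I ≈ 4.0 + 3.0*I)
((0 + ((1 + 4)/(0 - 3))*M) + 117)² = ((0 + ((1 + 4)/(0 - 3))*(4 + 3*I)) + 117)² = ((0 + (5/(-3))*(4 + 3*I)) + 117)² = ((0 + (5*(-⅓))*(4 + 3*I)) + 117)² = ((0 - 5*(4 + 3*I)/3) + 117)² = ((0 + (-20/3 - 5*I)) + 117)² = ((-20/3 - 5*I) + 117)² = (331/3 - 5*I)²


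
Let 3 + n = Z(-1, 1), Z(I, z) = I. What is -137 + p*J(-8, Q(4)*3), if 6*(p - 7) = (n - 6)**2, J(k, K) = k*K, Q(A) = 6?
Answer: -3545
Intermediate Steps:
n = -4 (n = -3 - 1 = -4)
J(k, K) = K*k
p = 71/3 (p = 7 + (-4 - 6)**2/6 = 7 + (1/6)*(-10)**2 = 7 + (1/6)*100 = 7 + 50/3 = 71/3 ≈ 23.667)
-137 + p*J(-8, Q(4)*3) = -137 + 71*((6*3)*(-8))/3 = -137 + 71*(18*(-8))/3 = -137 + (71/3)*(-144) = -137 - 3408 = -3545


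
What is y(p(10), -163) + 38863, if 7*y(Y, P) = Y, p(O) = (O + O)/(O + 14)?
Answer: 1632251/42 ≈ 38863.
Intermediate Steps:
p(O) = 2*O/(14 + O) (p(O) = (2*O)/(14 + O) = 2*O/(14 + O))
y(Y, P) = Y/7
y(p(10), -163) + 38863 = (2*10/(14 + 10))/7 + 38863 = (2*10/24)/7 + 38863 = (2*10*(1/24))/7 + 38863 = (1/7)*(5/6) + 38863 = 5/42 + 38863 = 1632251/42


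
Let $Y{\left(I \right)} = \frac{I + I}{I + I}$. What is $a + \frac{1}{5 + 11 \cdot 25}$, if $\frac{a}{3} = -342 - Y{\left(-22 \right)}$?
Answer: $- \frac{288119}{280} \approx -1029.0$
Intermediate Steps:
$Y{\left(I \right)} = 1$ ($Y{\left(I \right)} = \frac{2 I}{2 I} = 2 I \frac{1}{2 I} = 1$)
$a = -1029$ ($a = 3 \left(-342 - 1\right) = 3 \left(-343\right) = -1029$)
$a + \frac{1}{5 + 11 \cdot 25} = -1029 + \frac{1}{5 + 11 \cdot 25} = -1029 + \frac{1}{5 + 275} = -1029 + \frac{1}{280} = - \frac{288119}{280}$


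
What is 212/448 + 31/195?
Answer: 13807/21840 ≈ 0.63219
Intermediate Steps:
212/448 + 31/195 = 212*(1/448) + 31*(1/195) = 53/112 + 31/195 = 13807/21840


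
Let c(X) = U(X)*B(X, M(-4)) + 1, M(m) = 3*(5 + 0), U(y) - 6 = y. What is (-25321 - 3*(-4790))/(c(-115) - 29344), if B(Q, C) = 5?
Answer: 10951/29888 ≈ 0.36640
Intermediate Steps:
U(y) = 6 + y
M(m) = 15 (M(m) = 3*5 = 15)
c(X) = 31 + 5*X (c(X) = (6 + X)*5 + 1 = (30 + 5*X) + 1 = 31 + 5*X)
(-25321 - 3*(-4790))/(c(-115) - 29344) = (-25321 - 3*(-4790))/((31 + 5*(-115)) - 29344) = (-25321 + 14370)/((31 - 575) - 29344) = -10951/(-544 - 29344) = -10951/(-29888) = -10951*(-1/29888) = 10951/29888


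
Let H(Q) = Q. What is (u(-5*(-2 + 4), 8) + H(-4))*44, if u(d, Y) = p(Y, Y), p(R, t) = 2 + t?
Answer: 264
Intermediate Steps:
u(d, Y) = 2 + Y
(u(-5*(-2 + 4), 8) + H(-4))*44 = ((2 + 8) - 4)*44 = (10 - 4)*44 = 6*44 = 264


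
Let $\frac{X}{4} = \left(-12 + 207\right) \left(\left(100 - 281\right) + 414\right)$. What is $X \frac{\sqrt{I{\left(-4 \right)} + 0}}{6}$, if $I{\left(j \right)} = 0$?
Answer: $0$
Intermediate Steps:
$X = 181740$ ($X = 4 \left(-12 + 207\right) \left(\left(100 - 281\right) + 414\right) = 4 \cdot 195 \left(\left(100 - 281\right) + 414\right) = 4 \cdot 195 \left(-181 + 414\right) = 4 \cdot 195 \cdot 233 = 4 \cdot 45435 = 181740$)
$X \frac{\sqrt{I{\left(-4 \right)} + 0}}{6} = 181740 \frac{\sqrt{0 + 0}}{6} = 181740 \sqrt{0} \cdot \frac{1}{6} = 181740 \cdot 0 \cdot \frac{1}{6} = 181740 \cdot 0 = 0$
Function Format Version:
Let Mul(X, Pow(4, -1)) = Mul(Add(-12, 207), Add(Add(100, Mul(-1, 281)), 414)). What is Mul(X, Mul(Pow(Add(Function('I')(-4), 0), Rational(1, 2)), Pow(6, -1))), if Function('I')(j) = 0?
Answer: 0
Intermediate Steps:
X = 181740 (X = Mul(4, Mul(Add(-12, 207), Add(Add(100, Mul(-1, 281)), 414))) = Mul(4, Mul(195, Add(Add(100, -281), 414))) = Mul(4, Mul(195, Add(-181, 414))) = Mul(4, Mul(195, 233)) = Mul(4, 45435) = 181740)
Mul(X, Mul(Pow(Add(Function('I')(-4), 0), Rational(1, 2)), Pow(6, -1))) = Mul(181740, Mul(Pow(Add(0, 0), Rational(1, 2)), Pow(6, -1))) = Mul(181740, Mul(Pow(0, Rational(1, 2)), Rational(1, 6))) = Mul(181740, Mul(0, Rational(1, 6))) = Mul(181740, 0) = 0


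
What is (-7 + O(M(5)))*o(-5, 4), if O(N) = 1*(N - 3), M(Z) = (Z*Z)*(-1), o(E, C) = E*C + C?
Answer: 560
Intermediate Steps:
o(E, C) = C + C*E (o(E, C) = C*E + C = C + C*E)
M(Z) = -Z² (M(Z) = Z²*(-1) = -Z²)
O(N) = -3 + N (O(N) = 1*(-3 + N) = -3 + N)
(-7 + O(M(5)))*o(-5, 4) = (-7 + (-3 - 1*5²))*(4*(1 - 5)) = (-7 + (-3 - 1*25))*(4*(-4)) = (-7 + (-3 - 25))*(-16) = (-7 - 28)*(-16) = -35*(-16) = 560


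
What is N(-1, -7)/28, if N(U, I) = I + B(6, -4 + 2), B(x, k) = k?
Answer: -9/28 ≈ -0.32143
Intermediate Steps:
N(U, I) = -2 + I (N(U, I) = I + (-4 + 2) = I - 2 = -2 + I)
N(-1, -7)/28 = (-2 - 7)/28 = -9*1/28 = -9/28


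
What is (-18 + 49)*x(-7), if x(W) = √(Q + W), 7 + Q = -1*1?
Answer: 31*I*√15 ≈ 120.06*I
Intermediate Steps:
Q = -8 (Q = -7 - 1*1 = -7 - 1 = -8)
x(W) = √(-8 + W)
(-18 + 49)*x(-7) = (-18 + 49)*√(-8 - 7) = 31*√(-15) = 31*(I*√15) = 31*I*√15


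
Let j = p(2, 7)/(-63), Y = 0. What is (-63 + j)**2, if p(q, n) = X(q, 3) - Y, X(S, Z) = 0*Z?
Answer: 3969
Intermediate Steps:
X(S, Z) = 0
p(q, n) = 0 (p(q, n) = 0 - 1*0 = 0 + 0 = 0)
j = 0 (j = 0/(-63) = 0*(-1/63) = 0)
(-63 + j)**2 = (-63 + 0)**2 = (-63)**2 = 3969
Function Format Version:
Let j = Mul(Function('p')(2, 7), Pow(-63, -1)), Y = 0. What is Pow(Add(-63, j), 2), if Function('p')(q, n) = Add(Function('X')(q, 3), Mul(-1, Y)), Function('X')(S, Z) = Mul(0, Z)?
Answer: 3969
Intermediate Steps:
Function('X')(S, Z) = 0
Function('p')(q, n) = 0 (Function('p')(q, n) = Add(0, Mul(-1, 0)) = Add(0, 0) = 0)
j = 0 (j = Mul(0, Pow(-63, -1)) = Mul(0, Rational(-1, 63)) = 0)
Pow(Add(-63, j), 2) = Pow(Add(-63, 0), 2) = Pow(-63, 2) = 3969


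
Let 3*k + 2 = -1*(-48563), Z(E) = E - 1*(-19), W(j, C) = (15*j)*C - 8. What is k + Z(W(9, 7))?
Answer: 17143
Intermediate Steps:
W(j, C) = -8 + 15*C*j (W(j, C) = 15*C*j - 8 = -8 + 15*C*j)
Z(E) = 19 + E (Z(E) = E + 19 = 19 + E)
k = 16187 (k = -2/3 + (-1*(-48563))/3 = -2/3 + (1/3)*48563 = -2/3 + 48563/3 = 16187)
k + Z(W(9, 7)) = 16187 + (19 + (-8 + 15*7*9)) = 16187 + (19 + (-8 + 945)) = 16187 + (19 + 937) = 16187 + 956 = 17143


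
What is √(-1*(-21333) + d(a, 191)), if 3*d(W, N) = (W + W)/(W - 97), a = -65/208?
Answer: √51716509107/1557 ≈ 146.06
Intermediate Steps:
a = -5/16 (a = -65*1/208 = -5/16 ≈ -0.31250)
d(W, N) = 2*W/(3*(-97 + W)) (d(W, N) = ((W + W)/(W - 97))/3 = ((2*W)/(-97 + W))/3 = (2*W/(-97 + W))/3 = 2*W/(3*(-97 + W)))
√(-1*(-21333) + d(a, 191)) = √(-1*(-21333) + (⅔)*(-5/16)/(-97 - 5/16)) = √(21333 + (⅔)*(-5/16)/(-1557/16)) = √(21333 + (⅔)*(-5/16)*(-16/1557)) = √(21333 + 10/4671) = √(99646453/4671) = √51716509107/1557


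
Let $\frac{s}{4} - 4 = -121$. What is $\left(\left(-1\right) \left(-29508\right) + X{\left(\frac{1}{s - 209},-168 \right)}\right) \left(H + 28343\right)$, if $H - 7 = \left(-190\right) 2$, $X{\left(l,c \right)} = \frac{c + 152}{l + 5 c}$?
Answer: $\frac{469354774346600}{568681} \approx 8.2534 \cdot 10^{8}$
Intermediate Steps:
$s = -468$ ($s = 16 + 4 \left(-121\right) = 16 - 484 = -468$)
$X{\left(l,c \right)} = \frac{152 + c}{l + 5 c}$
$H = -373$ ($H = 7 - 380 = -373$)
$\left(\left(-1\right) \left(-29508\right) + X{\left(\frac{1}{s - 209},-168 \right)}\right) \left(H + 28343\right) = \left(\left(-1\right) \left(-29508\right) + \frac{152 - 168}{\frac{1}{-468 - 209} + 5 \left(-168\right)}\right) \left(-373 + 28343\right) = \left(29508 + \frac{1}{\frac{1}{-677} - 840} \left(-16\right)\right) 27970 = \left(29508 + \frac{1}{- \frac{1}{677} - 840} \left(-16\right)\right) 27970 = \left(29508 + \frac{1}{- \frac{568681}{677}} \left(-16\right)\right) 27970 = \left(29508 - - \frac{10832}{568681}\right) 27970 = \left(29508 + \frac{10832}{568681}\right) 27970 = \frac{16780649780}{568681} \cdot 27970 = \frac{469354774346600}{568681}$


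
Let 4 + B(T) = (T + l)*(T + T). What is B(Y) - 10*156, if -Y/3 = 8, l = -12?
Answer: 164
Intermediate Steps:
Y = -24 (Y = -3*8 = -24)
B(T) = -4 + 2*T*(-12 + T) (B(T) = -4 + (T - 12)*(T + T) = -4 + (-12 + T)*(2*T) = -4 + 2*T*(-12 + T))
B(Y) - 10*156 = (-4 - 24*(-24) + 2*(-24)**2) - 10*156 = (-4 + 576 + 2*576) - 1560 = (-4 + 576 + 1152) - 1560 = 1724 - 1560 = 164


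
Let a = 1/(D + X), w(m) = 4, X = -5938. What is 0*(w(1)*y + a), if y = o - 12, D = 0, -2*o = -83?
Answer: 0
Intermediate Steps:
o = 83/2 (o = -1/2*(-83) = 83/2 ≈ 41.500)
y = 59/2 (y = 83/2 - 12 = 59/2 ≈ 29.500)
a = -1/5938 (a = 1/(0 - 5938) = 1/(-5938) = -1/5938 ≈ -0.00016841)
0*(w(1)*y + a) = 0*(4*(59/2) - 1/5938) = 0*(118 - 1/5938) = 0*(700683/5938) = 0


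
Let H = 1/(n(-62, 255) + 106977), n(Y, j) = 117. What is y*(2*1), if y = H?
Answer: 1/53547 ≈ 1.8675e-5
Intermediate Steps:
H = 1/107094 (H = 1/(117 + 106977) = 1/107094 ≈ 9.3376e-6)
y = 1/107094 ≈ 9.3376e-6
y*(2*1) = (2*1)/107094 = (1/107094)*2 = 1/53547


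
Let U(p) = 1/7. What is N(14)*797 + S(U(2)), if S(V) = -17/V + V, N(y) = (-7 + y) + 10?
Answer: 94011/7 ≈ 13430.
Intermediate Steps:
U(p) = ⅐
N(y) = 3 + y
S(V) = V - 17/V
N(14)*797 + S(U(2)) = (3 + 14)*797 + (⅐ - 17/⅐) = 17*797 + (⅐ - 17*7) = 13549 + (⅐ - 119) = 13549 - 832/7 = 94011/7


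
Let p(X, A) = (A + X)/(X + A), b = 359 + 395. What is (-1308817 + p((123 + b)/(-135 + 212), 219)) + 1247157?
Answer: -61659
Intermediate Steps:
b = 754
p(X, A) = 1 (p(X, A) = (A + X)/(A + X) = 1)
(-1308817 + p((123 + b)/(-135 + 212), 219)) + 1247157 = (-1308817 + 1) + 1247157 = -1308816 + 1247157 = -61659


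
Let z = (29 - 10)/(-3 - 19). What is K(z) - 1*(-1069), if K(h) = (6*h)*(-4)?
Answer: 11987/11 ≈ 1089.7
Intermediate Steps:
z = -19/22 (z = 19/(-22) = 19*(-1/22) = -19/22 ≈ -0.86364)
K(h) = -24*h
K(z) - 1*(-1069) = -24*(-19/22) - 1*(-1069) = 228/11 + 1069 = 11987/11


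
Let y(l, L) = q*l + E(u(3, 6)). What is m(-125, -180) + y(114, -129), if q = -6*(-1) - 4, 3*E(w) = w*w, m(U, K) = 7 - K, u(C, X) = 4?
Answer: 1261/3 ≈ 420.33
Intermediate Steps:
E(w) = w**2/3 (E(w) = (w*w)/3 = w**2/3)
q = 2 (q = 6 - 4 = 2)
y(l, L) = 16/3 + 2*l (y(l, L) = 2*l + (1/3)*4**2 = 2*l + (1/3)*16 = 2*l + 16/3 = 16/3 + 2*l)
m(-125, -180) + y(114, -129) = (7 - 1*(-180)) + (16/3 + 2*114) = (7 + 180) + (16/3 + 228) = 187 + 700/3 = 1261/3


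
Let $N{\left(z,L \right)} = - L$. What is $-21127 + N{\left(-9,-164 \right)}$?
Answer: $-20963$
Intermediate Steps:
$-21127 + N{\left(-9,-164 \right)} = -21127 - -164 = -21127 + 164 = -20963$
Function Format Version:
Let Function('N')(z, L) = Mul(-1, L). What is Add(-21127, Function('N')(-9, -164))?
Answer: -20963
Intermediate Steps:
Add(-21127, Function('N')(-9, -164)) = Add(-21127, Mul(-1, -164)) = Add(-21127, 164) = -20963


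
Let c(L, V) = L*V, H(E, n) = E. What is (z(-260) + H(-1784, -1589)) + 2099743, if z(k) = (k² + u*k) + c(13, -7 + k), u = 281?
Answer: 2089028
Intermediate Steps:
z(k) = -91 + k² + 294*k (z(k) = (k² + 281*k) + 13*(-7 + k) = (k² + 281*k) + (-91 + 13*k) = -91 + k² + 294*k)
(z(-260) + H(-1784, -1589)) + 2099743 = ((-91 + (-260)² + 294*(-260)) - 1784) + 2099743 = ((-91 + 67600 - 76440) - 1784) + 2099743 = (-8931 - 1784) + 2099743 = -10715 + 2099743 = 2089028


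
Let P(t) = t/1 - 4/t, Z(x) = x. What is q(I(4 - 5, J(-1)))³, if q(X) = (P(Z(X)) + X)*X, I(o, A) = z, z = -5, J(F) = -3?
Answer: 97336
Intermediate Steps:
I(o, A) = -5
P(t) = t - 4/t (P(t) = t*1 - 4/t = t - 4/t)
q(X) = X*(-4/X + 2*X) (q(X) = ((X - 4/X) + X)*X = (-4/X + 2*X)*X = X*(-4/X + 2*X))
q(I(4 - 5, J(-1)))³ = (-4 + 2*(-5)²)³ = (-4 + 2*25)³ = (-4 + 50)³ = 46³ = 97336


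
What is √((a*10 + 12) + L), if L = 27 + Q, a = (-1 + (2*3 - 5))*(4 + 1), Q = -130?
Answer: I*√91 ≈ 9.5394*I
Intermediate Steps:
a = 0 (a = (-1 + (6 - 5))*5 = (-1 + 1)*5 = 0*5 = 0)
L = -103 (L = 27 - 130 = -103)
√((a*10 + 12) + L) = √((0*10 + 12) - 103) = √((0 + 12) - 103) = √(12 - 103) = √(-91) = I*√91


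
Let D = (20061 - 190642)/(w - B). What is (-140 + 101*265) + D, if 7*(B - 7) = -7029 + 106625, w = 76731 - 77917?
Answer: 410754706/15421 ≈ 26636.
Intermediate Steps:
w = -1186
B = 14235 (B = 7 + (-7029 + 106625)/7 = 7 + (⅐)*99596 = 7 + 14228 = 14235)
D = 170581/15421 (D = (20061 - 190642)/(-1186 - 1*14235) = -170581/(-1186 - 14235) = -170581/(-15421) = -170581*(-1/15421) = 170581/15421 ≈ 11.062)
(-140 + 101*265) + D = (-140 + 101*265) + 170581/15421 = (-140 + 26765) + 170581/15421 = 26625 + 170581/15421 = 410754706/15421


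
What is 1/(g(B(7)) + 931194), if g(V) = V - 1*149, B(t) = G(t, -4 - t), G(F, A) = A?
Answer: 1/931034 ≈ 1.0741e-6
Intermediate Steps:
B(t) = -4 - t
g(V) = -149 + V (g(V) = V - 149 = -149 + V)
1/(g(B(7)) + 931194) = 1/((-149 + (-4 - 1*7)) + 931194) = 1/((-149 + (-4 - 7)) + 931194) = 1/((-149 - 11) + 931194) = 1/(-160 + 931194) = 1/931034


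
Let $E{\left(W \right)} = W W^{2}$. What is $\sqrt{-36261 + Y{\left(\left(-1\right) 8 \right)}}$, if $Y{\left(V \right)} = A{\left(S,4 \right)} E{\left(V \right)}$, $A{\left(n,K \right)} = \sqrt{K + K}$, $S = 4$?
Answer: $\sqrt{-36261 - 1024 \sqrt{2}} \approx 194.19 i$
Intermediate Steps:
$E{\left(W \right)} = W^{3}$
$A{\left(n,K \right)} = \sqrt{2} \sqrt{K}$ ($A{\left(n,K \right)} = \sqrt{2 K} = \sqrt{2} \sqrt{K}$)
$Y{\left(V \right)} = 2 \sqrt{2} V^{3}$ ($Y{\left(V \right)} = \sqrt{2} \sqrt{4} V^{3} = \sqrt{2} \cdot 2 V^{3} = 2 \sqrt{2} V^{3}$)
$\sqrt{-36261 + Y{\left(\left(-1\right) 8 \right)}} = \sqrt{-36261 + 2 \sqrt{2} \left(\left(-1\right) 8\right)^{3}} = \sqrt{-36261 + 2 \sqrt{2} \left(-8\right)^{3}} = \sqrt{-36261 + 2 \sqrt{2} \left(-512\right)} = \sqrt{-36261 - 1024 \sqrt{2}}$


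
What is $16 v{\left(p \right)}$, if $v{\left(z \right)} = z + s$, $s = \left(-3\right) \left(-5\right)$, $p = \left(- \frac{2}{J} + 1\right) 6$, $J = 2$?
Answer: $240$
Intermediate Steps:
$p = 0$ ($p = \left(- \frac{2}{2} + 1\right) 6 = \left(\left(-2\right) \frac{1}{2} + 1\right) 6 = \left(-1 + 1\right) 6 = 0 \cdot 6 = 0$)
$s = 15$
$v{\left(z \right)} = 15 + z$ ($v{\left(z \right)} = z + 15 = 15 + z$)
$16 v{\left(p \right)} = 16 \left(15 + 0\right) = 16 \cdot 15 = 240$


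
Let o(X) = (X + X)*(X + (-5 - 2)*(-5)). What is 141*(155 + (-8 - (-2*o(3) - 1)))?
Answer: 85164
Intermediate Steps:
o(X) = 2*X*(35 + X) (o(X) = (2*X)*(X - 7*(-5)) = (2*X)*(X + 35) = (2*X)*(35 + X) = 2*X*(35 + X))
141*(155 + (-8 - (-2*o(3) - 1))) = 141*(155 + (-8 - (-4*3*(35 + 3) - 1))) = 141*(155 + (-8 - (-4*3*38 - 1))) = 141*(155 + (-8 - (-2*228 - 1))) = 141*(155 + (-8 - (-456 - 1))) = 141*(155 + (-8 - 1*(-457))) = 141*(155 + (-8 + 457)) = 141*(155 + 449) = 141*604 = 85164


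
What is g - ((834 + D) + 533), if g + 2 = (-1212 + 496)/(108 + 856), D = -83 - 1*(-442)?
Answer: -416627/241 ≈ -1728.7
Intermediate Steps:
D = 359 (D = -83 + 442 = 359)
g = -661/241 (g = -2 + (-1212 + 496)/(108 + 856) = -2 - 716/964 = -2 - 716*1/964 = -2 - 179/241 = -661/241 ≈ -2.7427)
g - ((834 + D) + 533) = -661/241 - ((834 + 359) + 533) = -661/241 - (1193 + 533) = -661/241 - 1*1726 = -661/241 - 1726 = -416627/241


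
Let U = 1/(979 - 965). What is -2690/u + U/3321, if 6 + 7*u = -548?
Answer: 437741287/12878838 ≈ 33.989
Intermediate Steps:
u = -554/7 (u = -6/7 + (1/7)*(-548) = -6/7 - 548/7 = -554/7 ≈ -79.143)
U = 1/14 ≈ 0.071429
-2690/u + U/3321 = -2690/(-554/7) + (1/14)/3321 = -2690*(-7/554) + (1/14)*(1/3321) = 9415/277 + 1/46494 = 437741287/12878838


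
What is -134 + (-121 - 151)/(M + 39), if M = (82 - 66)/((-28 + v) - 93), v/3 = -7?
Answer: -389286/2761 ≈ -140.99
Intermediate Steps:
v = -21 (v = 3*(-7) = -21)
M = -8/71 (M = (82 - 66)/((-28 - 21) - 93) = 16/(-49 - 93) = 16/(-142) = 16*(-1/142) = -8/71 ≈ -0.11268)
-134 + (-121 - 151)/(M + 39) = -134 + (-121 - 151)/(-8/71 + 39) = -134 - 272/2761/71 = -134 - 272*71/2761 = -134 - 19312/2761 = -389286/2761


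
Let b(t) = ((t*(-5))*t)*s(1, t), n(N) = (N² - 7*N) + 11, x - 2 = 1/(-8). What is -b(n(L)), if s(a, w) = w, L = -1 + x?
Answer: 235229405/262144 ≈ 897.33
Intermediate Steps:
x = 15/8 (x = 2 + 1/(-8) = 2 - ⅛ = 15/8 ≈ 1.8750)
L = 7/8 (L = -1 + 15/8 = 7/8 ≈ 0.87500)
n(N) = 11 + N² - 7*N
b(t) = -5*t³ (b(t) = ((t*(-5))*t)*t = ((-5*t)*t)*t = (-5*t²)*t = -5*t³)
-b(n(L)) = -(-5)*(11 + (7/8)² - 7*7/8)³ = -(-5)*(11 + 49/64 - 49/8)³ = -(-5)*(361/64)³ = -(-5)*47045881/262144 = -1*(-235229405/262144) = 235229405/262144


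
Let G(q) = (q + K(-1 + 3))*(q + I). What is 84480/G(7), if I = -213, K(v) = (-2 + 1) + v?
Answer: -5280/103 ≈ -51.262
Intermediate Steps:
K(v) = -1 + v
G(q) = (1 + q)*(-213 + q) (G(q) = (q + (-1 + (-1 + 3)))*(q - 213) = (q + (-1 + 2))*(-213 + q) = (q + 1)*(-213 + q) = (1 + q)*(-213 + q))
84480/G(7) = 84480/(-213 + 7**2 - 212*7) = 84480/(-213 + 49 - 1484) = 84480/(-1648) = 84480*(-1/1648) = -5280/103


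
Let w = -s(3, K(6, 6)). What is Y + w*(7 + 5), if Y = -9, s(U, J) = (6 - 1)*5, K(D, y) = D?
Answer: -309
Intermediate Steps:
s(U, J) = 25 (s(U, J) = 5*5 = 25)
w = -25 (w = -1*25 = -25)
Y + w*(7 + 5) = -9 - 25*(7 + 5) = -9 - 25*12 = -9 - 300 = -309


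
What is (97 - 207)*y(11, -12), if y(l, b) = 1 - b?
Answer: -1430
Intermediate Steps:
(97 - 207)*y(11, -12) = (97 - 207)*(1 - 1*(-12)) = -110*(1 + 12) = -110*13 = -1430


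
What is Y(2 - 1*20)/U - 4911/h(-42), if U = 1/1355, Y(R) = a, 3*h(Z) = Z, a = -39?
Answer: -734919/14 ≈ -52494.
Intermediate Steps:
h(Z) = Z/3
Y(R) = -39
U = 1/1355 ≈ 0.00073801
Y(2 - 1*20)/U - 4911/h(-42) = -39/1/1355 - 4911/((1/3)*(-42)) = -39*1355 - 4911/(-14) = -52845 - 4911*(-1/14) = -52845 + 4911/14 = -734919/14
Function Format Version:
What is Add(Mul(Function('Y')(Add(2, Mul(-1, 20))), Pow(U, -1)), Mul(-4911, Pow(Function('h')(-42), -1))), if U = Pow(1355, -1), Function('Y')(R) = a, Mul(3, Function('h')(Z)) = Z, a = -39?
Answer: Rational(-734919, 14) ≈ -52494.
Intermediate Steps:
Function('h')(Z) = Mul(Rational(1, 3), Z)
Function('Y')(R) = -39
U = Rational(1, 1355) ≈ 0.00073801
Add(Mul(Function('Y')(Add(2, Mul(-1, 20))), Pow(U, -1)), Mul(-4911, Pow(Function('h')(-42), -1))) = Add(Mul(-39, Pow(Rational(1, 1355), -1)), Mul(-4911, Pow(Mul(Rational(1, 3), -42), -1))) = Add(Mul(-39, 1355), Mul(-4911, Pow(-14, -1))) = Add(-52845, Mul(-4911, Rational(-1, 14))) = Add(-52845, Rational(4911, 14)) = Rational(-734919, 14)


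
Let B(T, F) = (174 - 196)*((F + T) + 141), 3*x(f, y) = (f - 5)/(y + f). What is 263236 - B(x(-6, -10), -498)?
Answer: 6129289/24 ≈ 2.5539e+5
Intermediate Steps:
x(f, y) = (-5 + f)/(3*(f + y)) (x(f, y) = ((f - 5)/(y + f))/3 = ((-5 + f)/(f + y))/3 = (-5 + f)/(3*(f + y)))
B(T, F) = -3102 - 22*F - 22*T (B(T, F) = -22*(141 + F + T) = -3102 - 22*F - 22*T)
263236 - B(x(-6, -10), -498) = 263236 - (-3102 - 22*(-498) - 22*(-5 - 6)/(3*(-6 - 10))) = 263236 - (-3102 + 10956 - 22*(-11)/(3*(-16))) = 263236 - (-3102 + 10956 - 22*(-1)*(-11)/(3*16)) = 263236 - (-3102 + 10956 - 22*11/48) = 263236 - (-3102 + 10956 - 121/24) = 263236 - 1*188375/24 = 263236 - 188375/24 = 6129289/24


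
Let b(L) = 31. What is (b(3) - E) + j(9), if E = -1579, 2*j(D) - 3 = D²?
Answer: 1652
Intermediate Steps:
j(D) = 3/2 + D²/2
(b(3) - E) + j(9) = (31 - 1*(-1579)) + (3/2 + (½)*9²) = (31 + 1579) + (3/2 + (½)*81) = 1610 + (3/2 + 81/2) = 1610 + 42 = 1652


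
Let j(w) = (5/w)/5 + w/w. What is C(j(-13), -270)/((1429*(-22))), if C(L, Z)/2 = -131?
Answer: 131/15719 ≈ 0.0083339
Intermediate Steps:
j(w) = 1 + 1/w (j(w) = (5/w)*(⅕) + 1 = 1/w + 1 = 1 + 1/w)
C(L, Z) = -262 (C(L, Z) = 2*(-131) = -262)
C(j(-13), -270)/((1429*(-22))) = -262/(1429*(-22)) = -262/(-31438) = -262*(-1/31438) = 131/15719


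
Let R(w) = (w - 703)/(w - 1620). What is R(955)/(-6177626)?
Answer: 18/293437235 ≈ 6.1342e-8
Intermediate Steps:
R(w) = (-703 + w)/(-1620 + w)
R(955)/(-6177626) = ((-703 + 955)/(-1620 + 955))/(-6177626) = (252/(-665))*(-1/6177626) = -1/665*252*(-1/6177626) = -36/95*(-1/6177626) = 18/293437235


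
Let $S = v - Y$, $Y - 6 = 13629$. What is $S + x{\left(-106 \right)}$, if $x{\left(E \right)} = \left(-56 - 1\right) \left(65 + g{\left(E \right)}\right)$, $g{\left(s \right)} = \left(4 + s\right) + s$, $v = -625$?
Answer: $-6109$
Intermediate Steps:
$Y = 13635$ ($Y = 6 + 13629 = 13635$)
$g{\left(s \right)} = 4 + 2 s$
$x{\left(E \right)} = -3933 - 114 E$ ($x{\left(E \right)} = \left(-56 - 1\right) \left(65 + \left(4 + 2 E\right)\right) = - 57 \left(69 + 2 E\right) = -3933 - 114 E$)
$S = -14260$ ($S = -625 - 13635 = -14260$)
$S + x{\left(-106 \right)} = -14260 - -8151 = -14260 + \left(-3933 + 12084\right) = -14260 + 8151 = -6109$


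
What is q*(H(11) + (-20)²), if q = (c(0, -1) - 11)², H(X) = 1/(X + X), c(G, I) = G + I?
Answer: 633672/11 ≈ 57607.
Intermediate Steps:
H(X) = 1/(2*X)
q = 144 (q = ((0 - 1) - 11)² = (-1 - 11)² = (-12)² = 144)
q*(H(11) + (-20)²) = 144*((½)/11 + (-20)²) = 144*((½)*(1/11) + 400) = 144*(1/22 + 400) = 144*(8801/22) = 633672/11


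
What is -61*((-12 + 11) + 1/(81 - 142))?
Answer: 62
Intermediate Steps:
-61*((-12 + 11) + 1/(81 - 142)) = -61*(-1 + 1/(-61)) = -61*(-1 - 1/61) = -61*(-62/61) = 62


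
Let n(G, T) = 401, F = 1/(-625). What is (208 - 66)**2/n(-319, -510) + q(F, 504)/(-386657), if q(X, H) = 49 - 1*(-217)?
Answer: 7796445082/155049457 ≈ 50.284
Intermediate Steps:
F = -1/625 ≈ -0.0016000
q(X, H) = 266 (q(X, H) = 49 + 217 = 266)
(208 - 66)**2/n(-319, -510) + q(F, 504)/(-386657) = (208 - 66)**2/401 + 266/(-386657) = 142**2*(1/401) + 266*(-1/386657) = 20164*(1/401) - 266/386657 = 20164/401 - 266/386657 = 7796445082/155049457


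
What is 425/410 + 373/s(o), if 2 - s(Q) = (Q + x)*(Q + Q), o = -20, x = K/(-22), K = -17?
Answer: 95196/172979 ≈ 0.55033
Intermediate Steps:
x = 17/22 (x = -17/(-22) = -17*(-1/22) = 17/22 ≈ 0.77273)
s(Q) = 2 - 2*Q*(17/22 + Q) (s(Q) = 2 - (Q + 17/22)*(Q + Q) = 2 - (17/22 + Q)*2*Q = 2 - 2*Q*(17/22 + Q))
425/410 + 373/s(o) = 425/410 + 373/(2 - 2*(-20)² - 17/11*(-20)) = 425*(1/410) + 373/(2 - 2*400 + 340/11) = 85/82 + 373/(2 - 800 + 340/11) = 85/82 + 373/(-8438/11) = 85/82 + 373*(-11/8438) = 85/82 - 4103/8438 = 95196/172979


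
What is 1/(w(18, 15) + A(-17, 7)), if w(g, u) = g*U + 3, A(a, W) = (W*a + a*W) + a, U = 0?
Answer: -1/252 ≈ -0.0039683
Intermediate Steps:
A(a, W) = a + 2*W*a (A(a, W) = (W*a + W*a) + a = 2*W*a + a = a + 2*W*a)
w(g, u) = 3 (w(g, u) = g*0 + 3 = 0 + 3 = 3)
1/(w(18, 15) + A(-17, 7)) = 1/(3 - 17*(1 + 2*7)) = 1/(3 - 17*(1 + 14)) = 1/(3 - 17*15) = 1/(3 - 255) = 1/(-252) = -1/252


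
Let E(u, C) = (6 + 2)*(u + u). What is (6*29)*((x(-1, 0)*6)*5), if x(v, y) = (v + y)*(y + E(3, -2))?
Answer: -250560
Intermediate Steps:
E(u, C) = 16*u (E(u, C) = 8*(2*u) = 16*u)
x(v, y) = (48 + y)*(v + y) (x(v, y) = (v + y)*(y + 16*3) = (v + y)*(y + 48) = (v + y)*(48 + y) = (48 + y)*(v + y))
(6*29)*((x(-1, 0)*6)*5) = (6*29)*(((0**2 + 48*(-1) + 48*0 - 1*0)*6)*5) = 174*(((0 - 48 + 0 + 0)*6)*5) = 174*(-48*6*5) = 174*(-288*5) = 174*(-1440) = -250560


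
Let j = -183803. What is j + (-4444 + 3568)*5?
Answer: -188183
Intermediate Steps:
j + (-4444 + 3568)*5 = -183803 + (-4444 + 3568)*5 = -183803 - 876*5 = -183803 - 4380 = -188183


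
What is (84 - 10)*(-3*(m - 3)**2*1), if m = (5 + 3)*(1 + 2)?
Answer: -97902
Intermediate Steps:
m = 24 (m = 8*3 = 24)
(84 - 10)*(-3*(m - 3)**2*1) = (84 - 10)*(-3*(24 - 3)**2*1) = 74*(-3*21**2*1) = 74*(-3*441*1) = 74*(-1323*1) = 74*(-1323) = -97902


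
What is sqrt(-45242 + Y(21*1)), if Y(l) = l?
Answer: I*sqrt(45221) ≈ 212.65*I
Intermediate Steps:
sqrt(-45242 + Y(21*1)) = sqrt(-45242 + 21*1) = sqrt(-45242 + 21) = sqrt(-45221) = I*sqrt(45221)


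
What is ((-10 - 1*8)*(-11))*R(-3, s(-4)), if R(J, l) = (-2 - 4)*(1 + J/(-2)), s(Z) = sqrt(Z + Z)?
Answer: -2970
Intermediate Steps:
s(Z) = sqrt(2)*sqrt(Z) (s(Z) = sqrt(2*Z) = sqrt(2)*sqrt(Z))
R(J, l) = -6 + 3*J (R(J, l) = -6*(1 + J*(-1/2)) = -6*(1 - J/2) = -6 + 3*J)
((-10 - 1*8)*(-11))*R(-3, s(-4)) = ((-10 - 1*8)*(-11))*(-6 + 3*(-3)) = ((-10 - 8)*(-11))*(-6 - 9) = -18*(-11)*(-15) = 198*(-15) = -2970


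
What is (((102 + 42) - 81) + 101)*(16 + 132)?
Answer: 24272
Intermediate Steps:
(((102 + 42) - 81) + 101)*(16 + 132) = ((144 - 81) + 101)*148 = (63 + 101)*148 = 164*148 = 24272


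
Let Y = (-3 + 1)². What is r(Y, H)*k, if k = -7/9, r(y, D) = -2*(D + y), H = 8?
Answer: 56/3 ≈ 18.667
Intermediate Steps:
Y = 4 (Y = (-2)² = 4)
r(y, D) = -2*D - 2*y
k = -7/9 (k = -7*⅑ = -7/9 ≈ -0.77778)
r(Y, H)*k = (-2*8 - 2*4)*(-7/9) = (-16 - 8)*(-7/9) = -24*(-7/9) = 56/3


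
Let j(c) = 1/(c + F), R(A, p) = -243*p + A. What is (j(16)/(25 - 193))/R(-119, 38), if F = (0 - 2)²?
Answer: 1/31426080 ≈ 3.1821e-8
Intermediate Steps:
F = 4 (F = (-2)² = 4)
R(A, p) = A - 243*p
j(c) = 1/(4 + c) (j(c) = 1/(c + 4) = 1/(4 + c))
(j(16)/(25 - 193))/R(-119, 38) = (1/((25 - 193)*(4 + 16)))/(-119 - 243*38) = (1/(-168*20))/(-119 - 9234) = -1/168*1/20/(-9353) = -1/3360*(-1/9353) = 1/31426080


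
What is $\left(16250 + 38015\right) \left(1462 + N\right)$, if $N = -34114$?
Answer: $-1771860780$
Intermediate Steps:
$\left(16250 + 38015\right) \left(1462 + N\right) = \left(16250 + 38015\right) \left(1462 - 34114\right) = 54265 \left(-32652\right) = -1771860780$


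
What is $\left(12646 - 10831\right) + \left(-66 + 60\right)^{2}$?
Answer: $1851$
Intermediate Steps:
$\left(12646 - 10831\right) + \left(-66 + 60\right)^{2} = 1815 + \left(-6\right)^{2} = 1815 + 36 = 1851$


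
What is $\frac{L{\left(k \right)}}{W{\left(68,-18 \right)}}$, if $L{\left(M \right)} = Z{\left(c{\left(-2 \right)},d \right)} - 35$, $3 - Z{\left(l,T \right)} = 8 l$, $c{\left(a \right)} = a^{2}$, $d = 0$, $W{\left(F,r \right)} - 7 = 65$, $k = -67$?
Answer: $- \frac{8}{9} \approx -0.88889$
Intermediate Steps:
$W{\left(F,r \right)} = 72$ ($W{\left(F,r \right)} = 7 + 65 = 72$)
$Z{\left(l,T \right)} = 3 - 8 l$
$L{\left(M \right)} = -64$ ($L{\left(M \right)} = \left(3 - 8 \left(-2\right)^{2}\right) - 35 = \left(3 - 32\right) - 35 = -29 - 35 = -64$)
$\frac{L{\left(k \right)}}{W{\left(68,-18 \right)}} = - \frac{64}{72} = \left(-64\right) \frac{1}{72} = - \frac{8}{9}$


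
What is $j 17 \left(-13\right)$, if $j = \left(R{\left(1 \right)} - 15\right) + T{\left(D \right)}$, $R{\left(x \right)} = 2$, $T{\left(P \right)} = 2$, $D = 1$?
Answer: $2431$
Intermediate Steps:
$j = -11$ ($j = \left(2 - 15\right) + 2 = -13 + 2 = -11$)
$j 17 \left(-13\right) = \left(-11\right) 17 \left(-13\right) = \left(-187\right) \left(-13\right) = 2431$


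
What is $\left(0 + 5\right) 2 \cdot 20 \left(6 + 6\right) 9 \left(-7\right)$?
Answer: $-151200$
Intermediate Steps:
$\left(0 + 5\right) 2 \cdot 20 \left(6 + 6\right) 9 \left(-7\right) = 5 \cdot 2 \cdot 20 \cdot 12 \cdot 9 \left(-7\right) = 10 \cdot 20 \cdot 108 \left(-7\right) = 200 \left(-756\right) = -151200$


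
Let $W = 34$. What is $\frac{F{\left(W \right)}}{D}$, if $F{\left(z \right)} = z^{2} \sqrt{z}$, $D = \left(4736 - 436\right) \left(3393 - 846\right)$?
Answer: $\frac{289 \sqrt{34}}{2738025} \approx 0.00061546$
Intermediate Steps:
$D = 10952100$ ($D = 4300 \cdot 2547 = 10952100$)
$F{\left(z \right)} = z^{\frac{5}{2}}$
$\frac{F{\left(W \right)}}{D} = \frac{34^{\frac{5}{2}}}{10952100} = 1156 \sqrt{34} \cdot \frac{1}{10952100} = \frac{289 \sqrt{34}}{2738025}$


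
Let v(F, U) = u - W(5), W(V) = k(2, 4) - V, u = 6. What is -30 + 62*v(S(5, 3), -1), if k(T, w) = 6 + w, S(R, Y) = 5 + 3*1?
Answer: 32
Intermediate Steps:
S(R, Y) = 8 (S(R, Y) = 5 + 3 = 8)
W(V) = 10 - V (W(V) = (6 + 4) - V = 10 - V)
v(F, U) = 1 (v(F, U) = 6 - (10 - 1*5) = 6 - (10 - 5) = 6 - 1*5 = 6 - 5 = 1)
-30 + 62*v(S(5, 3), -1) = -30 + 62*1 = -30 + 62 = 32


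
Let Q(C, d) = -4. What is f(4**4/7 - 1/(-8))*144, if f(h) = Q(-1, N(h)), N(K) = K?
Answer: -576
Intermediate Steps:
f(h) = -4
f(4**4/7 - 1/(-8))*144 = -4*144 = -576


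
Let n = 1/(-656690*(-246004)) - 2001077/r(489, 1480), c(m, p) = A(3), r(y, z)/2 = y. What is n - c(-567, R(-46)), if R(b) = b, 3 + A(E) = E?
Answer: -161635360555499771/78997151345640 ≈ -2046.1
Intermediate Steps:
A(E) = -3 + E
r(y, z) = 2*y
c(m, p) = 0 (c(m, p) = -3 + 3 = 0)
n = -161635360555499771/78997151345640 (n = 1/(-656690*(-246004)) - 2001077/(2*489) = -1/656690*(-1/246004) - 2001077/978 = 1/161548366760 - 2001077*1/978 = 1/161548366760 - 2001077/978 = -161635360555499771/78997151345640 ≈ -2046.1)
n - c(-567, R(-46)) = -161635360555499771/78997151345640 - 1*0 = -161635360555499771/78997151345640 + 0 = -161635360555499771/78997151345640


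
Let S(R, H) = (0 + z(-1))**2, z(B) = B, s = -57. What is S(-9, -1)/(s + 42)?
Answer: -1/15 ≈ -0.066667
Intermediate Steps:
S(R, H) = 1 (S(R, H) = (0 - 1)**2 = (-1)**2 = 1)
S(-9, -1)/(s + 42) = 1/(-57 + 42) = 1/(-15) = -1/15*1 = -1/15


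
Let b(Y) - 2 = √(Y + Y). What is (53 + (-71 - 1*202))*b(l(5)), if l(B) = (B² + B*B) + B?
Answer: -440 - 220*√110 ≈ -2747.4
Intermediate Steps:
l(B) = B + 2*B² (l(B) = (B² + B²) + B = 2*B² + B = B + 2*B²)
b(Y) = 2 + √2*√Y (b(Y) = 2 + √(Y + Y) = 2 + √(2*Y) = 2 + √2*√Y)
(53 + (-71 - 1*202))*b(l(5)) = (53 + (-71 - 1*202))*(2 + √2*√(5*(1 + 2*5))) = (53 + (-71 - 202))*(2 + √2*√(5*(1 + 10))) = (53 - 273)*(2 + √2*√(5*11)) = -220*(2 + √2*√55) = -220*(2 + √110) = -440 - 220*√110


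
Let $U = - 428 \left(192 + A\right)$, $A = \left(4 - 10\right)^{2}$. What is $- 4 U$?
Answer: $390336$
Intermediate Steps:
$A = 36$ ($A = \left(-6\right)^{2} = 36$)
$U = -97584$ ($U = - 428 \left(192 + 36\right) = \left(-428\right) 228 = -97584$)
$- 4 U = \left(-4\right) \left(-97584\right) = 390336$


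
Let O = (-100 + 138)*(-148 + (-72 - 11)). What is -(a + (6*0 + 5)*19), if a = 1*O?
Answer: 8683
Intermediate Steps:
O = -8778 (O = 38*(-148 - 83) = 38*(-231) = -8778)
a = -8778 (a = 1*(-8778) = -8778)
-(a + (6*0 + 5)*19) = -(-8778 + (6*0 + 5)*19) = -(-8778 + (0 + 5)*19) = -(-8778 + 5*19) = -(-8778 + 95) = -1*(-8683) = 8683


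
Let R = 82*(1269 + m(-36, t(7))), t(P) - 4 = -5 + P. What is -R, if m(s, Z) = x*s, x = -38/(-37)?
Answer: -3737970/37 ≈ -1.0103e+5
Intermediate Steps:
t(P) = -1 + P (t(P) = 4 + (-5 + P) = -1 + P)
x = 38/37 (x = -38*(-1/37) = 38/37 ≈ 1.0270)
m(s, Z) = 38*s/37
R = 3737970/37 (R = 82*(1269 + (38/37)*(-36)) = 82*(1269 - 1368/37) = 82*(45585/37) = 3737970/37 ≈ 1.0103e+5)
-R = -1*3737970/37 = -3737970/37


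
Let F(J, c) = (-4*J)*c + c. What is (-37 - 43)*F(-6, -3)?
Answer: 6000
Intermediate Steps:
F(J, c) = c - 4*J*c (F(J, c) = -4*J*c + c = c - 4*J*c)
(-37 - 43)*F(-6, -3) = (-37 - 43)*(-3*(1 - 4*(-6))) = -(-240)*(1 + 24) = -(-240)*25 = -80*(-75) = 6000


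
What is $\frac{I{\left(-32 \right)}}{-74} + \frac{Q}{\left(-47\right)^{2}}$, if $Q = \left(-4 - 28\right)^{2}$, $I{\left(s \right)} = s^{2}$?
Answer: $- \frac{1093120}{81733} \approx -13.374$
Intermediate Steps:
$Q = 1024$ ($Q = \left(-32\right)^{2} = 1024$)
$\frac{I{\left(-32 \right)}}{-74} + \frac{Q}{\left(-47\right)^{2}} = \frac{\left(-32\right)^{2}}{-74} + \frac{1024}{\left(-47\right)^{2}} = 1024 \left(- \frac{1}{74}\right) + \frac{1024}{2209} = - \frac{512}{37} + 1024 \cdot \frac{1}{2209} = - \frac{512}{37} + \frac{1024}{2209} = - \frac{1093120}{81733}$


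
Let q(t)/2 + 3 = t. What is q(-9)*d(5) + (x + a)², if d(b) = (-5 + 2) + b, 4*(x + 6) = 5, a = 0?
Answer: -407/16 ≈ -25.438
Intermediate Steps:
q(t) = -6 + 2*t
x = -19/4 (x = -6 + (¼)*5 = -6 + 5/4 = -19/4 ≈ -4.7500)
d(b) = -3 + b
q(-9)*d(5) + (x + a)² = (-6 + 2*(-9))*(-3 + 5) + (-19/4 + 0)² = (-6 - 18)*2 + (-19/4)² = -24*2 + 361/16 = -48 + 361/16 = -407/16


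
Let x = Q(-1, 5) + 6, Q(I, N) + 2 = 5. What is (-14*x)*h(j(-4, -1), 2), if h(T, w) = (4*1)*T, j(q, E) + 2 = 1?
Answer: 504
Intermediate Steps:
j(q, E) = -1 (j(q, E) = -2 + 1 = -1)
h(T, w) = 4*T
Q(I, N) = 3 (Q(I, N) = -2 + 5 = 3)
x = 9 (x = 3 + 6 = 9)
(-14*x)*h(j(-4, -1), 2) = (-14*9)*(4*(-1)) = -126*(-4) = 504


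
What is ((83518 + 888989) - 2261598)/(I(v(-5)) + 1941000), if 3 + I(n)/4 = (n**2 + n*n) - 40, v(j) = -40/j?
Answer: -1289091/1941340 ≈ -0.66402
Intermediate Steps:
I(n) = -172 + 8*n**2 (I(n) = -12 + 4*((n**2 + n*n) - 40) = -12 + 4*((n**2 + n**2) - 40) = -12 + 4*(2*n**2 - 40) = -12 + 4*(-40 + 2*n**2) = -12 + (-160 + 8*n**2) = -172 + 8*n**2)
((83518 + 888989) - 2261598)/(I(v(-5)) + 1941000) = ((83518 + 888989) - 2261598)/((-172 + 8*(-40/(-5))**2) + 1941000) = (972507 - 2261598)/((-172 + 8*(-40*(-1/5))**2) + 1941000) = -1289091/((-172 + 8*8**2) + 1941000) = -1289091/((-172 + 8*64) + 1941000) = -1289091/((-172 + 512) + 1941000) = -1289091/(340 + 1941000) = -1289091/1941340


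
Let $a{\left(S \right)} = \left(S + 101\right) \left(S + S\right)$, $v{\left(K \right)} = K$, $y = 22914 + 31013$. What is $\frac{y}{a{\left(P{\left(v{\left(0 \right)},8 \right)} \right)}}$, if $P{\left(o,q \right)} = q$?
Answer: $\frac{53927}{1744} \approx 30.921$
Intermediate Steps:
$y = 53927$
$a{\left(S \right)} = 2 S \left(101 + S\right)$ ($a{\left(S \right)} = \left(101 + S\right) 2 S = 2 S \left(101 + S\right)$)
$\frac{y}{a{\left(P{\left(v{\left(0 \right)},8 \right)} \right)}} = \frac{53927}{2 \cdot 8 \left(101 + 8\right)} = \frac{53927}{2 \cdot 8 \cdot 109} = \frac{53927}{1744}$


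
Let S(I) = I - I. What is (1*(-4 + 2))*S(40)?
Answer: 0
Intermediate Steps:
S(I) = 0
(1*(-4 + 2))*S(40) = (1*(-4 + 2))*0 = (1*(-2))*0 = -2*0 = 0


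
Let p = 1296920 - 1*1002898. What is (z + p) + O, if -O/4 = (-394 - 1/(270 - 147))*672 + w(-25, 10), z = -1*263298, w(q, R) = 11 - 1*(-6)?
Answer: 44679744/41 ≈ 1.0898e+6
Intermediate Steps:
w(q, R) = 17 (w(q, R) = 11 + 6 = 17)
p = 294022 (p = 1296920 - 1002898 = 294022)
z = -263298
O = 43420060/41 (O = -4*((-394 - 1/(270 - 147))*672 + 17) = -4*((-394 - 1/123)*672 + 17) = -4*(-48463/123*672 + 17) = -4*(-10855712/41 + 17) = -4*(-10855015/41) = 43420060/41 ≈ 1.0590e+6)
(z + p) + O = (-263298 + 294022) + 43420060/41 = 30724 + 43420060/41 = 44679744/41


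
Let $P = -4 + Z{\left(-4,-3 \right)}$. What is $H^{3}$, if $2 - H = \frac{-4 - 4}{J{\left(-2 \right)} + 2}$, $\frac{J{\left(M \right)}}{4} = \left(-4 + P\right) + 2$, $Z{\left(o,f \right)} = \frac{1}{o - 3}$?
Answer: $\frac{2197000}{493039} \approx 4.456$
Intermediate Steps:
$Z{\left(o,f \right)} = \frac{1}{-3 + o}$
$P = - \frac{29}{7}$ ($P = -4 + \frac{1}{-3 - 4} = -4 + \frac{1}{-7} = -4 - \frac{1}{7} = - \frac{29}{7} \approx -4.1429$)
$J{\left(M \right)} = - \frac{172}{7}$ ($J{\left(M \right)} = 4 \left(\left(-4 - \frac{29}{7}\right) + 2\right) = 4 \left(- \frac{57}{7} + 2\right) = 4 \left(- \frac{43}{7}\right) = - \frac{172}{7}$)
$H = \frac{130}{79}$ ($H = 2 - \frac{-4 - 4}{- \frac{172}{7} + 2} = 2 - - \frac{8}{- \frac{158}{7}} = 2 - \left(-8\right) \left(- \frac{7}{158}\right) = 2 - \frac{28}{79} = \frac{130}{79} \approx 1.6456$)
$H^{3} = \left(\frac{130}{79}\right)^{3} = \frac{2197000}{493039}$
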